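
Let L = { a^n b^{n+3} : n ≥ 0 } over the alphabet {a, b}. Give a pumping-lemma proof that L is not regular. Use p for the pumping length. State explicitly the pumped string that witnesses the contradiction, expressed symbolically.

a^{p+k} b^{p+3}

Assume L is regular; let p be its pumping constant.
Let w = a^p b^{p+3} ∈ L; note |w| = 2p+3 ≥ p.
By the pumping lemma, w = xyz with |xy| ≤ p and |y| ≥ 1.
Since the first p symbols of w are all a's and |xy| ≤ p, y lies entirely in the leading a-block: y = a^k for some k with 1 ≤ k ≤ p.
Pump with i = 2: xy^2z = a^{p+k} b^{p+3}. For this to lie in L we would need p+3 = (p+k)+3, which forces k = 0. But k ≥ 1, so xy^2z ∉ L.
This contradicts the pumping lemma, so L is not regular.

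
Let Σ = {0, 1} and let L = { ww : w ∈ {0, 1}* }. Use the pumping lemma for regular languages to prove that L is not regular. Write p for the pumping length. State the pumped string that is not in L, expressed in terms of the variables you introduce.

0^{p+k} 1^p 0^p 1^p

Assume L is regular; let p be its pumping constant.
Take w = 0^p 1^p 0^p 1^p = uu where u = 0^p1^p; then w ∈ L and |w| = 4p ≥ p.
Write w = xyz as guaranteed by the lemma, with |xy| ≤ p and |y| > 0.
Since the first p symbols of w are all 0's and |xy| ≤ p, y lies entirely in the leading 0-block: y = 0^k for some k with 1 ≤ k ≤ p.
Pump with i = 2: xy^2z = 0^{p+k} 1^p 0^p 1^p, of length 4p+k. Suppose this equals vv. The string starts with 0 and ends with 1, so v does too; thus the boundary between the two copies of v is a 1→0 transition. There is exactly one such transition, at position 2p+k, so |v| = 2p+k and |vv| = 4p+2k ≠ 4p+k since k ≥ 1. So xy^2z ∉ L.
Contradiction. Therefore L is not regular.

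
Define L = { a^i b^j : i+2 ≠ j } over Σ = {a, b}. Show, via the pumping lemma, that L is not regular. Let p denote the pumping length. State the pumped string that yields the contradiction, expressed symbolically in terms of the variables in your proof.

a^{p+p!} b^{p+p!+2}

Suppose for contradiction that L is regular, and let p be the pumping length.
Choose w = a^p b^{p+p!+2}. Since p ≠ (p+p!+2)-2 = p+p!, w ∈ L; and |w| ≥ p.
The pumping lemma gives a decomposition w = xyz where |xy| ≤ p and y is nonempty.
The first p characters of w are a's, so xy (and hence y) consists only of a's. Write y = a^k, 1 ≤ k ≤ p.
Since 1 ≤ k ≤ p, k divides p!; set t = 1 + p!/k. Then xy^t z has p + (p!/k)·k = p + p! copies of a. Now the a-count is p+p! and (b-count)-2 = (p+p!+2)-2 = p+p!, so i+2 ≠ j fails. So xy^t z = a^{p+p!} b^{p+p!+2} ∉ L.
This contradicts the pumping lemma, so L is not regular.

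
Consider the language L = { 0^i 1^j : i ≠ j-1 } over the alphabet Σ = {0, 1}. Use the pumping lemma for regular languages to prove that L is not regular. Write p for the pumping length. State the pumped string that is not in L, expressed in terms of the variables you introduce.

Toward a contradiction, assume L is regular with pumping length p.
Choose w = 0^p 1^{p+p!+1}. Since p ≠ (p+p!+1)-1 = p+p!, w ∈ L; and |w| ≥ p.
The pumping lemma gives a decomposition w = xyz where |xy| ≤ p and |y| ≥ 1.
The first p characters of w are 0's, so xy (and hence y) consists only of 0's. Write y = 0^k, 1 ≤ k ≤ p.
Since 1 ≤ k ≤ p, k divides p!; set t = 1 + p!/k. Then xy^t z has p + (p!/k)·k = p + p! copies of 0. Now the 0-count is p+p! and (1-count)-1 = (p+p!+1)-1 = p+p!, so i ≠ j-1 fails. So xy^t z = 0^{p+p!} 1^{p+p!+1} ∉ L.
This is a contradiction; hence L is not regular.

0^{p+p!} 1^{p+p!+1}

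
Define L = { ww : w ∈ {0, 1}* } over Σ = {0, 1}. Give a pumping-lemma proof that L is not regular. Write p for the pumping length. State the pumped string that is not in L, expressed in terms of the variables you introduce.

0^{p+k} 1^p 0^p 1^p

Toward a contradiction, assume L is regular with pumping length p.
Take w = 0^p 1^p 0^p 1^p = uu where u = 0^p1^p; then w ∈ L and |w| = 4p ≥ p.
By the pumping lemma, w = xyz with |xy| ≤ p and |y| ≥ 1.
Because |xy| ≤ p and w begins with p copies of 0, we have y = 0^k with 1 ≤ k ≤ p.
Pump with i = 2: xy^2z = 0^{p+k} 1^p 0^p 1^p, of length 4p+k. Suppose this equals vv. The string starts with 0 and ends with 1, so v does too; thus the boundary between the two copies of v is a 1→0 transition. There is exactly one such transition, at position 2p+k, so |v| = 2p+k and |vv| = 4p+2k ≠ 4p+k since k ≥ 1. So xy^2z ∉ L.
This contradicts the pumping lemma, so L is not regular.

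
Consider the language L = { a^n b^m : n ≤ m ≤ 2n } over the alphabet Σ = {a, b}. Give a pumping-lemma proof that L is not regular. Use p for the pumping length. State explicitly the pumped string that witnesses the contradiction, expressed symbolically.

a^{p+k} b^p

Assume L is regular. Let p be the pumping length given by the pumping lemma.
Take w = a^p b^p ∈ L (since p ≤ p ≤ 2p), with |w| = 2p ≥ p.
Write w = xyz as guaranteed by the lemma, with |xy| ≤ p and y is nonempty.
The first p characters of w are a's, so xy (and hence y) consists only of a's. Write y = a^k, 1 ≤ k ≤ p.
Pump with i = 2: xy^2z = a^{p+k} b^p. Now n = p+k > p = m, so the condition n ≤ m fails. Thus xy^2z ∉ L.
Contradiction. Therefore L is not regular.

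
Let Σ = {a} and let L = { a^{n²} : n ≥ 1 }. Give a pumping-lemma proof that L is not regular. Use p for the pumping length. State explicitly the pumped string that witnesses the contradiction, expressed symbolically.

a^{p²+k}

Assume L is regular. Let p be the pumping length given by the pumping lemma.
Take w = a^{p²} ∈ L with |w| = p² ≥ p.
The pumping lemma gives a decomposition w = xyz where |xy| ≤ p and |y| > 0.
Then y = a^k for some k with 1 ≤ k ≤ p.
Pump with i = 2: xy^2z = a^{p²+k}. Since 1 ≤ k ≤ p, p² < p²+k ≤ p²+p < (p+1)², so p²+k lies strictly between consecutive squares and is not a perfect square. So xy^2z ∉ L.
This is a contradiction; hence L is not regular.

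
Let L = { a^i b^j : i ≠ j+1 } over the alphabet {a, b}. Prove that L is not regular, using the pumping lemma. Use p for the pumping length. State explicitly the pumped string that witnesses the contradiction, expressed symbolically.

Assume L is regular. Let p be the pumping length given by the pumping lemma.
Choose w = a^p b^{p+p!-1}. Since p ≠ (p+p!-1)+1 = p+p!, w ∈ L; and |w| ≥ p.
The pumping lemma gives a decomposition w = xyz where |xy| ≤ p and |y| > 0.
Since the first p symbols of w are all a's and |xy| ≤ p, y lies entirely in the leading a-block: y = a^k for some k with 1 ≤ k ≤ p.
Since 1 ≤ k ≤ p, k divides p!; set t = 1 + p!/k. Then xy^t z has p + (p!/k)·k = p + p! copies of a. Now the a-count is p+p! and (b-count)+1 = (p+p!-1)+1 = p+p!, so i ≠ j+1 fails. So xy^t z = a^{p+p!} b^{p+p!-1} ∉ L.
This is a contradiction; hence L is not regular.

a^{p+p!} b^{p+p!-1}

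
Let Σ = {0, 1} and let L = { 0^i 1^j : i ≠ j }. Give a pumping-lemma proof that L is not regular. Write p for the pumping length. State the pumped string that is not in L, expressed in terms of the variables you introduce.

Assume L is regular. Let p be the pumping length given by the pumping lemma.
Choose w = 0^p 1^{p+p!}. Since p ≠ p+p!, w ∈ L; and |w| ≥ p.
The pumping lemma gives a decomposition w = xyz where |xy| ≤ p and y is nonempty.
Because |xy| ≤ p and w begins with p copies of 0, we have y = 0^k with 1 ≤ k ≤ p.
Since 1 ≤ k ≤ p, k divides p!; set t = 1 + p!/k. Then xy^t z has p + (p!/k)·k = p + p! copies of 0. Now the 0-count equals the 1-count, so i ≠ j fails. So xy^t z = 0^{p+p!} 1^{p+p!} ∉ L.
This is a contradiction; hence L is not regular.

0^{p+p!} 1^{p+p!}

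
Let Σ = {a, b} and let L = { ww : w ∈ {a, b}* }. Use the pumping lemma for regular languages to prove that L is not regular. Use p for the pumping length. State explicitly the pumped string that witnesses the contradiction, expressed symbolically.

a^{p+k} b^p a^p b^p

Toward a contradiction, assume L is regular with pumping length p.
Take w = a^p b^p a^p b^p = uu where u = a^pb^p; then w ∈ L and |w| = 4p ≥ p.
Write w = xyz as guaranteed by the lemma, with |xy| ≤ p and |y| > 0.
Because |xy| ≤ p and w begins with p copies of a, we have y = a^k with 1 ≤ k ≤ p.
Pump with i = 2: xy^2z = a^{p+k} b^p a^p b^p, of length 4p+k. Suppose this equals vv. The string starts with a and ends with b, so v does too; thus the boundary between the two copies of v is a b→a transition. There is exactly one such transition, at position 2p+k, so |v| = 2p+k and |vv| = 4p+2k ≠ 4p+k since k ≥ 1. So xy^2z ∉ L.
This contradicts the pumping lemma, so L is not regular.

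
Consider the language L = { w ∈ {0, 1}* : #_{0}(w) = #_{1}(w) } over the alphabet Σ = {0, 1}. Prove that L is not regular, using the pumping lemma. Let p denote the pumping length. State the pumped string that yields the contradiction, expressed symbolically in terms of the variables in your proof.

0^{p+k} 1^p

Suppose for contradiction that L is regular, and let p be the pumping length.
Choose w = 0^p 1^p ∈ L with |w| = 2p ≥ p.
Write w = xyz as guaranteed by the lemma, with |xy| ≤ p and |y| ≥ 1.
Since the first p symbols of w are all 0's and |xy| ≤ p, y lies entirely in the leading 0-block: y = 0^k for some k with 1 ≤ k ≤ p.
Pump with i = 2: xy^2z = 0^{p+k} 1^p has p+k occurrences of 0 but only p of 1. Since k ≥ 1 the counts differ, so xy^2z ∉ L.
This contradicts the pumping lemma, so L is not regular.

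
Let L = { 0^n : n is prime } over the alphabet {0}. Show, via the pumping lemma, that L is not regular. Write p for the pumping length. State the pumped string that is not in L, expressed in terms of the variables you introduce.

Assume L is regular; let p be its pumping constant.
Let q be a prime with q ≥ p+2 (infinitely many primes exist), and take w = 0^q ∈ L with |w| = q ≥ p.
By the pumping lemma, w = xyz with |xy| ≤ p and |y| ≥ 1.
Then y = 0^k for some k with 1 ≤ k ≤ p.
Since 1 ≤ k ≤ p, |xz| = q-k. Pump with i = q+1: |xy^{q+1}z| = (q-k)+(q+1)k = q+qk = q(1+k), which is composite (both factors ≥ 2). So xy^{q+1}z = 0^{q(1+k)} ∉ L.
Contradiction. Therefore L is not regular.

0^{q(1+k)}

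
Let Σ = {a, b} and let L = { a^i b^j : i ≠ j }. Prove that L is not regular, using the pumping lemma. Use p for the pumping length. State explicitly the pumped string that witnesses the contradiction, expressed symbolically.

a^{p+p!} b^{p+p!}

Suppose for contradiction that L is regular, and let p be the pumping length.
Choose w = a^p b^{p+p!}. Since p ≠ p+p!, w ∈ L; and |w| ≥ p.
Write w = xyz as guaranteed by the lemma, with |xy| ≤ p and y is nonempty.
Because |xy| ≤ p and w begins with p copies of a, we have y = a^k with 1 ≤ k ≤ p.
Since 1 ≤ k ≤ p, k divides p!; set t = 1 + p!/k. Then xy^t z has p + (p!/k)·k = p + p! copies of a. Now the a-count equals the b-count, so i ≠ j fails. So xy^t z = a^{p+p!} b^{p+p!} ∉ L.
This contradicts the pumping lemma, so L is not regular.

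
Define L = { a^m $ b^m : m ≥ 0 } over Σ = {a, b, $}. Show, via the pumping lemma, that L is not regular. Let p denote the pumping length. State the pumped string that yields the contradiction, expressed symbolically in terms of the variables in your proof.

a^{p+k} $ b^p

Assume L is regular. Let p be the pumping length given by the pumping lemma.
Take w = a^p $ b^p ∈ L with |w| = 2p+1 ≥ p.
By the pumping lemma, w = xyz with |xy| ≤ p and y is nonempty.
Since the first p symbols of w are all a's and |xy| ≤ p, y lies entirely in the leading a-block: y = a^k for some k with 1 ≤ k ≤ p.
Pump with i = 2: xy^2z = a^{p+k} $ b^p, which would require p+k = p. But k ≥ 1, so xy^2z ∉ L.
This contradicts the pumping lemma, so L is not regular.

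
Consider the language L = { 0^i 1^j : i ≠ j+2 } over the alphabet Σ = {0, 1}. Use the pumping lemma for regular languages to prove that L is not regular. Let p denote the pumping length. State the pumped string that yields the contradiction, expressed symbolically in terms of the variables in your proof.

Assume L is regular. Let p be the pumping length given by the pumping lemma.
Choose w = 0^p 1^{p+p!-2}. Since p ≠ (p+p!-2)+2 = p+p!, w ∈ L; and |w| ≥ p.
By the pumping lemma, w = xyz with |xy| ≤ p and |y| ≥ 1.
Since the first p symbols of w are all 0's and |xy| ≤ p, y lies entirely in the leading 0-block: y = 0^k for some k with 1 ≤ k ≤ p.
Since 1 ≤ k ≤ p, k divides p!; set t = 1 + p!/k. Then xy^t z has p + (p!/k)·k = p + p! copies of 0. Now the 0-count is p+p! and (1-count)+2 = (p+p!-2)+2 = p+p!, so i ≠ j+2 fails. So xy^t z = 0^{p+p!} 1^{p+p!-2} ∉ L.
This is a contradiction; hence L is not regular.

0^{p+p!} 1^{p+p!-2}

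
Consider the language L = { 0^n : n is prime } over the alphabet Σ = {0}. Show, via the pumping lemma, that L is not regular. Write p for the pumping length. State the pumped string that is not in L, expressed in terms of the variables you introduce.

0^{q(1+k)}

Assume L is regular. Let p be the pumping length given by the pumping lemma.
Let q be a prime with q ≥ p+2 (infinitely many primes exist), and take w = 0^q ∈ L with |w| = q ≥ p.
By the pumping lemma, w = xyz with |xy| ≤ p and y is nonempty.
Then y = 0^k for some k with 1 ≤ k ≤ p.
Since 1 ≤ k ≤ p, |xz| = q-k. Pump with i = q+1: |xy^{q+1}z| = (q-k)+(q+1)k = q+qk = q(1+k), which is composite (both factors ≥ 2). So xy^{q+1}z = 0^{q(1+k)} ∉ L.
Contradiction. Therefore L is not regular.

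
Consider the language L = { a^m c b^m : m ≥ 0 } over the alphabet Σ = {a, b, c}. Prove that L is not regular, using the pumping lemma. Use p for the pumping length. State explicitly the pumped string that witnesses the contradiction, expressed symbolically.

a^{p+k} c b^p

Assume L is regular. Let p be the pumping length given by the pumping lemma.
Take w = a^p c b^p ∈ L with |w| = 2p+1 ≥ p.
The pumping lemma gives a decomposition w = xyz where |xy| ≤ p and |y| > 0.
Because |xy| ≤ p and w begins with p copies of a, we have y = a^k with 1 ≤ k ≤ p.
Pump with i = 2: xy^2z = a^{p+k} c b^p, which would require p+k = p. But k ≥ 1, so xy^2z ∉ L.
This is a contradiction; hence L is not regular.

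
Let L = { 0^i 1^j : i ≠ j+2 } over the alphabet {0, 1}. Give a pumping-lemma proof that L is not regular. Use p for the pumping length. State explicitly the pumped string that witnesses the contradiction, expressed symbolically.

0^{p+p!} 1^{p+p!-2}

Assume L is regular. Let p be the pumping length given by the pumping lemma.
Choose w = 0^p 1^{p+p!-2}. Since p ≠ (p+p!-2)+2 = p+p!, w ∈ L; and |w| ≥ p.
By the pumping lemma, w = xyz with |xy| ≤ p and |y| > 0.
Because |xy| ≤ p and w begins with p copies of 0, we have y = 0^k with 1 ≤ k ≤ p.
Since 1 ≤ k ≤ p, k divides p!; set t = 1 + p!/k. Then xy^t z has p + (p!/k)·k = p + p! copies of 0. Now the 0-count is p+p! and (1-count)+2 = (p+p!-2)+2 = p+p!, so i ≠ j+2 fails. So xy^t z = 0^{p+p!} 1^{p+p!-2} ∉ L.
Contradiction. Therefore L is not regular.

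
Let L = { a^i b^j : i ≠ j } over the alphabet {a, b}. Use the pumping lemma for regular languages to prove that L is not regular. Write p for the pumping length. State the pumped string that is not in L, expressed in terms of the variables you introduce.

a^{p+p!} b^{p+p!}

Assume L is regular. Let p be the pumping length given by the pumping lemma.
Choose w = a^p b^{p+p!}. Since p ≠ p+p!, w ∈ L; and |w| ≥ p.
The pumping lemma gives a decomposition w = xyz where |xy| ≤ p and |y| ≥ 1.
Since the first p symbols of w are all a's and |xy| ≤ p, y lies entirely in the leading a-block: y = a^k for some k with 1 ≤ k ≤ p.
Since 1 ≤ k ≤ p, k divides p!; set t = 1 + p!/k. Then xy^t z has p + (p!/k)·k = p + p! copies of a. Now the a-count equals the b-count, so i ≠ j fails. So xy^t z = a^{p+p!} b^{p+p!} ∉ L.
Contradiction. Therefore L is not regular.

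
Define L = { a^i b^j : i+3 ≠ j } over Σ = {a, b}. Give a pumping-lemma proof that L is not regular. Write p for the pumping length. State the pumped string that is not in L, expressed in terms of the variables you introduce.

Suppose for contradiction that L is regular, and let p be the pumping length.
Choose w = a^p b^{p+p!+3}. Since p ≠ (p+p!+3)-3 = p+p!, w ∈ L; and |w| ≥ p.
The pumping lemma gives a decomposition w = xyz where |xy| ≤ p and |y| > 0.
Since the first p symbols of w are all a's and |xy| ≤ p, y lies entirely in the leading a-block: y = a^k for some k with 1 ≤ k ≤ p.
Since 1 ≤ k ≤ p, k divides p!; set t = 1 + p!/k. Then xy^t z has p + (p!/k)·k = p + p! copies of a. Now the a-count is p+p! and (b-count)-3 = (p+p!+3)-3 = p+p!, so i+3 ≠ j fails. So xy^t z = a^{p+p!} b^{p+p!+3} ∉ L.
This is a contradiction; hence L is not regular.

a^{p+p!} b^{p+p!+3}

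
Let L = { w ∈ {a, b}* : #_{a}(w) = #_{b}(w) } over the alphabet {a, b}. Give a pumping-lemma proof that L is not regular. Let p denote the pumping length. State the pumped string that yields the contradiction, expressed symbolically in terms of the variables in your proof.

Toward a contradiction, assume L is regular with pumping length p.
Choose w = a^p b^p ∈ L with |w| = 2p ≥ p.
By the pumping lemma, w = xyz with |xy| ≤ p and |y| > 0.
Because |xy| ≤ p and w begins with p copies of a, we have y = a^k with 1 ≤ k ≤ p.
Pump with i = 2: xy^2z = a^{p+k} b^p has p+k occurrences of a but only p of b. Since k ≥ 1 the counts differ, so xy^2z ∉ L.
This is a contradiction; hence L is not regular.

a^{p+k} b^p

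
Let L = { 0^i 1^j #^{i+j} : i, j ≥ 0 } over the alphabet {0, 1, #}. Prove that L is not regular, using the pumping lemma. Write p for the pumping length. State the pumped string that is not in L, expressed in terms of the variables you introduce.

0^{p+k} 1^p #^{2p}

Assume L is regular. Let p be the pumping length given by the pumping lemma.
Take w = 0^p 1^p #^{2p} ∈ L (with i=j=p, i+j=2p), |w| = 4p ≥ p.
The pumping lemma gives a decomposition w = xyz where |xy| ≤ p and y is nonempty.
The first p characters of w are 0's, so xy (and hence y) consists only of 0's. Write y = 0^k, 1 ≤ k ≤ p.
Consider xy^2z = 0^{p+k} 1^p #^{2p}. Now the 0- and 1-counts sum to 2p+k, but the #-count is 2p ≠ 2p+k. So xy^2z ∉ L.
Contradiction. Therefore L is not regular.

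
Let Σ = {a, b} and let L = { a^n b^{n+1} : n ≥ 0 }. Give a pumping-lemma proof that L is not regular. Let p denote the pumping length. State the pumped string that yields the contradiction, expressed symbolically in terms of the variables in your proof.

a^{p+k} b^{p+1}

Toward a contradiction, assume L is regular with pumping length p.
Let w = a^p b^{p+1} ∈ L; note |w| = 2p+1 ≥ p.
Write w = xyz as guaranteed by the lemma, with |xy| ≤ p and |y| ≥ 1.
Because |xy| ≤ p and w begins with p copies of a, we have y = a^k with 1 ≤ k ≤ p.
Pump with i = 2: xy^2z = a^{p+k} b^{p+1}. For this to lie in L we would need p+1 = (p+k)+1, which forces k = 0. But k ≥ 1, so xy^2z ∉ L.
This contradicts the pumping lemma, so L is not regular.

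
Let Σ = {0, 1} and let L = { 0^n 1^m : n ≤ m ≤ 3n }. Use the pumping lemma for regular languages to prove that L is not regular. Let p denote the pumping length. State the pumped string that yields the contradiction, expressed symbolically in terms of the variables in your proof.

0^{p+k} 1^p

Suppose for contradiction that L is regular, and let p be the pumping length.
Take w = 0^p 1^p ∈ L (since p ≤ p ≤ 3p), with |w| = 2p ≥ p.
Write w = xyz as guaranteed by the lemma, with |xy| ≤ p and |y| > 0.
The first p characters of w are 0's, so xy (and hence y) consists only of 0's. Write y = 0^k, 1 ≤ k ≤ p.
Pump with i = 2: xy^2z = 0^{p+k} 1^p. Now n = p+k > p = m, so the condition n ≤ m fails. Thus xy^2z ∉ L.
This contradicts the pumping lemma, so L is not regular.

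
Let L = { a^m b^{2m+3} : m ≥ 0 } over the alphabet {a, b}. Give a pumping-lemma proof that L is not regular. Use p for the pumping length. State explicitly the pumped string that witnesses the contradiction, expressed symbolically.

Toward a contradiction, assume L is regular with pumping length p.
Let w = a^p b^{2p+3} ∈ L; note |w| = 3p+3 ≥ p.
Write w = xyz as guaranteed by the lemma, with |xy| ≤ p and y is nonempty.
Since the first p symbols of w are all a's and |xy| ≤ p, y lies entirely in the leading a-block: y = a^k for some k with 1 ≤ k ≤ p.
Pump with i = 2: xy^2z = a^{p+k} b^{2p+3}. For this to lie in L we would need 2p+3 = 2(p+k)+3, which forces k = 0. But k ≥ 1, so xy^2z ∉ L.
This contradicts the pumping lemma, so L is not regular.

a^{p+k} b^{2p+3}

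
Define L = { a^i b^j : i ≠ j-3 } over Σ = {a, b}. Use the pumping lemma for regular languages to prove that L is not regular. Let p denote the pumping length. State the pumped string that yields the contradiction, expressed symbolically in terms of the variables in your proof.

Assume L is regular; let p be its pumping constant.
Choose w = a^p b^{p+p!+3}. Since p ≠ (p+p!+3)-3 = p+p!, w ∈ L; and |w| ≥ p.
The pumping lemma gives a decomposition w = xyz where |xy| ≤ p and |y| > 0.
Because |xy| ≤ p and w begins with p copies of a, we have y = a^k with 1 ≤ k ≤ p.
Since 1 ≤ k ≤ p, k divides p!; set t = 1 + p!/k. Then xy^t z has p + (p!/k)·k = p + p! copies of a. Now the a-count is p+p! and (b-count)-3 = (p+p!+3)-3 = p+p!, so i ≠ j-3 fails. So xy^t z = a^{p+p!} b^{p+p!+3} ∉ L.
This is a contradiction; hence L is not regular.

a^{p+p!} b^{p+p!+3}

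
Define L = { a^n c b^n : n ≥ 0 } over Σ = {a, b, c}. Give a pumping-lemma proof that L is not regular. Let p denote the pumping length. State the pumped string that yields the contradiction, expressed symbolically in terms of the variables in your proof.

Toward a contradiction, assume L is regular with pumping length p.
Take w = a^p c b^p ∈ L with |w| = 2p+1 ≥ p.
The pumping lemma gives a decomposition w = xyz where |xy| ≤ p and |y| > 0.
Because |xy| ≤ p and w begins with p copies of a, we have y = a^k with 1 ≤ k ≤ p.
Pump with i = 2: xy^2z = a^{p+k} c b^p, which would require p+k = p. But k ≥ 1, so xy^2z ∉ L.
Contradiction. Therefore L is not regular.

a^{p+k} c b^p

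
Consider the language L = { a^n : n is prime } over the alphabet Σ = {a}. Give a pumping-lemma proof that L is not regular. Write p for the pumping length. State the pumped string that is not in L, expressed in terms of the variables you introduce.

a^{q(1+k)}

Assume L is regular. Let p be the pumping length given by the pumping lemma.
Let q be a prime with q ≥ p+2 (infinitely many primes exist), and take w = a^q ∈ L with |w| = q ≥ p.
By the pumping lemma, w = xyz with |xy| ≤ p and y is nonempty.
Then y = a^k for some k with 1 ≤ k ≤ p.
Since 1 ≤ k ≤ p, |xz| = q-k. Pump with i = q+1: |xy^{q+1}z| = (q-k)+(q+1)k = q+qk = q(1+k), which is composite (both factors ≥ 2). So xy^{q+1}z = a^{q(1+k)} ∉ L.
Contradiction. Therefore L is not regular.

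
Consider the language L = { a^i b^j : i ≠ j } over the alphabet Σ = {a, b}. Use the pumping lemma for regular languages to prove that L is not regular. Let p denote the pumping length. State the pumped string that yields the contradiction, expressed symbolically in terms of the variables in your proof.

a^{p+p!} b^{p+p!}

Toward a contradiction, assume L is regular with pumping length p.
Choose w = a^p b^{p+p!}. Since p ≠ p+p!, w ∈ L; and |w| ≥ p.
The pumping lemma gives a decomposition w = xyz where |xy| ≤ p and |y| ≥ 1.
Because |xy| ≤ p and w begins with p copies of a, we have y = a^k with 1 ≤ k ≤ p.
Since 1 ≤ k ≤ p, k divides p!; set t = 1 + p!/k. Then xy^t z has p + (p!/k)·k = p + p! copies of a. Now the a-count equals the b-count, so i ≠ j fails. So xy^t z = a^{p+p!} b^{p+p!} ∉ L.
Contradiction. Therefore L is not regular.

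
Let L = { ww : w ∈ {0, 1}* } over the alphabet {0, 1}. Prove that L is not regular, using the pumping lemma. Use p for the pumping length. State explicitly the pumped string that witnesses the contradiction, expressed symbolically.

0^{p+k} 1^p 0^p 1^p

Assume L is regular; let p be its pumping constant.
Take w = 0^p 1^p 0^p 1^p = uu where u = 0^p1^p; then w ∈ L and |w| = 4p ≥ p.
The pumping lemma gives a decomposition w = xyz where |xy| ≤ p and |y| ≥ 1.
Because |xy| ≤ p and w begins with p copies of 0, we have y = 0^k with 1 ≤ k ≤ p.
Pump with i = 2: xy^2z = 0^{p+k} 1^p 0^p 1^p, of length 4p+k. Suppose this equals vv. The string starts with 0 and ends with 1, so v does too; thus the boundary between the two copies of v is a 1→0 transition. There is exactly one such transition, at position 2p+k, so |v| = 2p+k and |vv| = 4p+2k ≠ 4p+k since k ≥ 1. So xy^2z ∉ L.
This is a contradiction; hence L is not regular.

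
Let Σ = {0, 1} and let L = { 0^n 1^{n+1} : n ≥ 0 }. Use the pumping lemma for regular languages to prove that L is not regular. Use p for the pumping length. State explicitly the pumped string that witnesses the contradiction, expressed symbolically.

0^{p+k} 1^{p+1}

Toward a contradiction, assume L is regular with pumping length p.
Choose w = 0^p 1^{p+1}, which is in L with |w| = 2p+1 ≥ p.
Write w = xyz as guaranteed by the lemma, with |xy| ≤ p and |y| > 0.
Because |xy| ≤ p and w begins with p copies of 0, we have y = 0^k with 1 ≤ k ≤ p.
Pump with i = 2: xy^2z = 0^{p+k} 1^{p+1}. For this to lie in L we would need p+1 = (p+k)+1, which forces k = 0. But k ≥ 1, so xy^2z ∉ L.
This is a contradiction; hence L is not regular.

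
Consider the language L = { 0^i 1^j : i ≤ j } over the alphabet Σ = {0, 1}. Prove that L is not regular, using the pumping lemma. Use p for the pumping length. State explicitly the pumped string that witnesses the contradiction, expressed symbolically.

0^{p+k} 1^p

Assume L is regular; let p be its pumping constant.
Choose w = 0^p 1^p ∈ L, with |w| = 2p ≥ p.
Write w = xyz as guaranteed by the lemma, with |xy| ≤ p and |y| ≥ 1.
The first p characters of w are 0's, so xy (and hence y) consists only of 0's. Write y = 0^k, 1 ≤ k ≤ p.
Consider xy^2z = 0^{p+k} 1^p. Since k ≥ 1, the 0-count p+k exceeds the 1-count p, so i ≤ j fails; thus xy^2z ∉ L.
Contradiction. Therefore L is not regular.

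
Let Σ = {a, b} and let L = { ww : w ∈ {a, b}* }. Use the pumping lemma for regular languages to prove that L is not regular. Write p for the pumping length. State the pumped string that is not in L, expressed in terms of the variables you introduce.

Suppose for contradiction that L is regular, and let p be the pumping length.
Take w = a^p b^p a^p b^p = uu where u = a^pb^p; then w ∈ L and |w| = 4p ≥ p.
Write w = xyz as guaranteed by the lemma, with |xy| ≤ p and |y| ≥ 1.
The first p characters of w are a's, so xy (and hence y) consists only of a's. Write y = a^k, 1 ≤ k ≤ p.
Pump with i = 2: xy^2z = a^{p+k} b^p a^p b^p, of length 4p+k. Suppose this equals vv. The string starts with a and ends with b, so v does too; thus the boundary between the two copies of v is a b→a transition. There is exactly one such transition, at position 2p+k, so |v| = 2p+k and |vv| = 4p+2k ≠ 4p+k since k ≥ 1. So xy^2z ∉ L.
This is a contradiction; hence L is not regular.

a^{p+k} b^p a^p b^p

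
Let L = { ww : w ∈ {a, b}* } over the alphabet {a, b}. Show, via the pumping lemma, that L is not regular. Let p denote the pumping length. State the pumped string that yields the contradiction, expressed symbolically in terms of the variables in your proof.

Suppose for contradiction that L is regular, and let p be the pumping length.
Take w = a^p b^p a^p b^p = uu where u = a^pb^p; then w ∈ L and |w| = 4p ≥ p.
The pumping lemma gives a decomposition w = xyz where |xy| ≤ p and |y| ≥ 1.
Because |xy| ≤ p and w begins with p copies of a, we have y = a^k with 1 ≤ k ≤ p.
Pump with i = 2: xy^2z = a^{p+k} b^p a^p b^p, of length 4p+k. Suppose this equals vv. The string starts with a and ends with b, so v does too; thus the boundary between the two copies of v is a b→a transition. There is exactly one such transition, at position 2p+k, so |v| = 2p+k and |vv| = 4p+2k ≠ 4p+k since k ≥ 1. So xy^2z ∉ L.
This contradicts the pumping lemma, so L is not regular.

a^{p+k} b^p a^p b^p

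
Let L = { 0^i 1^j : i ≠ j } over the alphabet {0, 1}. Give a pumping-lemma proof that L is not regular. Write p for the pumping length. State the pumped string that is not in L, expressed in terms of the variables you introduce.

0^{p+p!} 1^{p+p!}

Toward a contradiction, assume L is regular with pumping length p.
Choose w = 0^p 1^{p+p!}. Since p ≠ p+p!, w ∈ L; and |w| ≥ p.
By the pumping lemma, w = xyz with |xy| ≤ p and |y| ≥ 1.
Since the first p symbols of w are all 0's and |xy| ≤ p, y lies entirely in the leading 0-block: y = 0^k for some k with 1 ≤ k ≤ p.
Since 1 ≤ k ≤ p, k divides p!; set t = 1 + p!/k. Then xy^t z has p + (p!/k)·k = p + p! copies of 0. Now the 0-count equals the 1-count, so i ≠ j fails. So xy^t z = 0^{p+p!} 1^{p+p!} ∉ L.
Contradiction. Therefore L is not regular.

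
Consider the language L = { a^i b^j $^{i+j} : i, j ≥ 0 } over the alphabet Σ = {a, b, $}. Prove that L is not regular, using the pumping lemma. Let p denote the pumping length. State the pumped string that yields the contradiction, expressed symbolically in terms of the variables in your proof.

a^{p+k} b^p $^{2p}

Toward a contradiction, assume L is regular with pumping length p.
Take w = a^p b^p $^{2p} ∈ L (with i=j=p, i+j=2p), |w| = 4p ≥ p.
The pumping lemma gives a decomposition w = xyz where |xy| ≤ p and y is nonempty.
The first p characters of w are a's, so xy (and hence y) consists only of a's. Write y = a^k, 1 ≤ k ≤ p.
Consider xy^2z = a^{p+k} b^p $^{2p}. Now the a- and b-counts sum to 2p+k, but the $-count is 2p ≠ 2p+k. So xy^2z ∉ L.
This is a contradiction; hence L is not regular.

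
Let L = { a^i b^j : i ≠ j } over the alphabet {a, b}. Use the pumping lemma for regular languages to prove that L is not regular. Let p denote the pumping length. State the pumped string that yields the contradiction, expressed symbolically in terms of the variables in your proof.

a^{p+p!} b^{p+p!}

Toward a contradiction, assume L is regular with pumping length p.
Choose w = a^p b^{p+p!}. Since p ≠ p+p!, w ∈ L; and |w| ≥ p.
The pumping lemma gives a decomposition w = xyz where |xy| ≤ p and |y| ≥ 1.
Since the first p symbols of w are all a's and |xy| ≤ p, y lies entirely in the leading a-block: y = a^k for some k with 1 ≤ k ≤ p.
Since 1 ≤ k ≤ p, k divides p!; set t = 1 + p!/k. Then xy^t z has p + (p!/k)·k = p + p! copies of a. Now the a-count equals the b-count, so i ≠ j fails. So xy^t z = a^{p+p!} b^{p+p!} ∉ L.
Contradiction. Therefore L is not regular.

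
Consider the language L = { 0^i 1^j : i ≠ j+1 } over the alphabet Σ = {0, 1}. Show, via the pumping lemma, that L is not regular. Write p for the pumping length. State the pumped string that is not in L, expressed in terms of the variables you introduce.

0^{p+p!} 1^{p+p!-1}

Assume L is regular. Let p be the pumping length given by the pumping lemma.
Choose w = 0^p 1^{p+p!-1}. Since p ≠ (p+p!-1)+1 = p+p!, w ∈ L; and |w| ≥ p.
By the pumping lemma, w = xyz with |xy| ≤ p and y is nonempty.
The first p characters of w are 0's, so xy (and hence y) consists only of 0's. Write y = 0^k, 1 ≤ k ≤ p.
Since 1 ≤ k ≤ p, k divides p!; set t = 1 + p!/k. Then xy^t z has p + (p!/k)·k = p + p! copies of 0. Now the 0-count is p+p! and (1-count)+1 = (p+p!-1)+1 = p+p!, so i ≠ j+1 fails. So xy^t z = 0^{p+p!} 1^{p+p!-1} ∉ L.
This contradicts the pumping lemma, so L is not regular.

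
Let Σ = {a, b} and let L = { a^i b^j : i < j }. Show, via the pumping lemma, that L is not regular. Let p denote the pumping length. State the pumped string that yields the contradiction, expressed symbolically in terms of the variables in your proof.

Toward a contradiction, assume L is regular with pumping length p.
Choose w = a^p b^{p+1} ∈ L, with |w| = 2p+1 ≥ p.
Write w = xyz as guaranteed by the lemma, with |xy| ≤ p and |y| ≥ 1.
The first p characters of w are a's, so xy (and hence y) consists only of a's. Write y = a^k, 1 ≤ k ≤ p.
Consider xy^2z = a^{p+k} b^{p+1}. Since k ≥ 1, the a-count p+k is at least p+1, so i < j fails; thus xy^2z ∉ L.
Contradiction. Therefore L is not regular.

a^{p+k} b^{p+1}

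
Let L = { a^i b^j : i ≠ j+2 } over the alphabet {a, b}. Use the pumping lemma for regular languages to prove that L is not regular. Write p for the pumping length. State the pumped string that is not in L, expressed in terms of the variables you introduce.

a^{p+p!} b^{p+p!-2}

Assume L is regular. Let p be the pumping length given by the pumping lemma.
Choose w = a^p b^{p+p!-2}. Since p ≠ (p+p!-2)+2 = p+p!, w ∈ L; and |w| ≥ p.
The pumping lemma gives a decomposition w = xyz where |xy| ≤ p and |y| ≥ 1.
The first p characters of w are a's, so xy (and hence y) consists only of a's. Write y = a^k, 1 ≤ k ≤ p.
Since 1 ≤ k ≤ p, k divides p!; set t = 1 + p!/k. Then xy^t z has p + (p!/k)·k = p + p! copies of a. Now the a-count is p+p! and (b-count)+2 = (p+p!-2)+2 = p+p!, so i ≠ j+2 fails. So xy^t z = a^{p+p!} b^{p+p!-2} ∉ L.
This is a contradiction; hence L is not regular.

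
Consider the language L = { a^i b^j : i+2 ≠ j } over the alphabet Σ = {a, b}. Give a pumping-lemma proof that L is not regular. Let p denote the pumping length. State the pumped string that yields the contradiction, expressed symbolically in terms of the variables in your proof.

a^{p+p!} b^{p+p!+2}

Assume L is regular. Let p be the pumping length given by the pumping lemma.
Choose w = a^p b^{p+p!+2}. Since p ≠ (p+p!+2)-2 = p+p!, w ∈ L; and |w| ≥ p.
The pumping lemma gives a decomposition w = xyz where |xy| ≤ p and y is nonempty.
Since the first p symbols of w are all a's and |xy| ≤ p, y lies entirely in the leading a-block: y = a^k for some k with 1 ≤ k ≤ p.
Since 1 ≤ k ≤ p, k divides p!; set t = 1 + p!/k. Then xy^t z has p + (p!/k)·k = p + p! copies of a. Now the a-count is p+p! and (b-count)-2 = (p+p!+2)-2 = p+p!, so i+2 ≠ j fails. So xy^t z = a^{p+p!} b^{p+p!+2} ∉ L.
This is a contradiction; hence L is not regular.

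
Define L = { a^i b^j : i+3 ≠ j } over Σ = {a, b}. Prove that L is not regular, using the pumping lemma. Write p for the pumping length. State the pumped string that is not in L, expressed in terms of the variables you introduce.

Suppose for contradiction that L is regular, and let p be the pumping length.
Choose w = a^p b^{p+p!+3}. Since p ≠ (p+p!+3)-3 = p+p!, w ∈ L; and |w| ≥ p.
By the pumping lemma, w = xyz with |xy| ≤ p and |y| > 0.
Because |xy| ≤ p and w begins with p copies of a, we have y = a^k with 1 ≤ k ≤ p.
Since 1 ≤ k ≤ p, k divides p!; set t = 1 + p!/k. Then xy^t z has p + (p!/k)·k = p + p! copies of a. Now the a-count is p+p! and (b-count)-3 = (p+p!+3)-3 = p+p!, so i+3 ≠ j fails. So xy^t z = a^{p+p!} b^{p+p!+3} ∉ L.
Contradiction. Therefore L is not regular.

a^{p+p!} b^{p+p!+3}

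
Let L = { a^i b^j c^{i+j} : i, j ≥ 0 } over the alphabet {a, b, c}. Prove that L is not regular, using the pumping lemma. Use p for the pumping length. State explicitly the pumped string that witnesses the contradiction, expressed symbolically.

Toward a contradiction, assume L is regular with pumping length p.
Take w = a^p b^p c^{2p} ∈ L (with i=j=p, i+j=2p), |w| = 4p ≥ p.
The pumping lemma gives a decomposition w = xyz where |xy| ≤ p and |y| > 0.
Because |xy| ≤ p and w begins with p copies of a, we have y = a^k with 1 ≤ k ≤ p.
Consider xy^2z = a^{p+k} b^p c^{2p}. Now the a- and b-counts sum to 2p+k, but the c-count is 2p ≠ 2p+k. So xy^2z ∉ L.
This is a contradiction; hence L is not regular.

a^{p+k} b^p c^{2p}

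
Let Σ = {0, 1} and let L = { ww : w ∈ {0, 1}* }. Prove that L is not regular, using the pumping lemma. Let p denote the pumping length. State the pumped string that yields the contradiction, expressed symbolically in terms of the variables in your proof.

0^{p+k} 1^p 0^p 1^p

Assume L is regular. Let p be the pumping length given by the pumping lemma.
Take w = 0^p 1^p 0^p 1^p = uu where u = 0^p1^p; then w ∈ L and |w| = 4p ≥ p.
Write w = xyz as guaranteed by the lemma, with |xy| ≤ p and |y| ≥ 1.
The first p characters of w are 0's, so xy (and hence y) consists only of 0's. Write y = 0^k, 1 ≤ k ≤ p.
Pump with i = 2: xy^2z = 0^{p+k} 1^p 0^p 1^p, of length 4p+k. Suppose this equals vv. The string starts with 0 and ends with 1, so v does too; thus the boundary between the two copies of v is a 1→0 transition. There is exactly one such transition, at position 2p+k, so |v| = 2p+k and |vv| = 4p+2k ≠ 4p+k since k ≥ 1. So xy^2z ∉ L.
This contradicts the pumping lemma, so L is not regular.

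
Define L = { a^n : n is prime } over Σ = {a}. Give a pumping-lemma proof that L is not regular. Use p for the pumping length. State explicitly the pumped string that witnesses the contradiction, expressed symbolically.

a^{q(1+k)}

Assume L is regular; let p be its pumping constant.
Let q be a prime with q ≥ p+2 (infinitely many primes exist), and take w = a^q ∈ L with |w| = q ≥ p.
Write w = xyz as guaranteed by the lemma, with |xy| ≤ p and |y| ≥ 1.
Then y = a^k for some k with 1 ≤ k ≤ p.
Since 1 ≤ k ≤ p, |xz| = q-k. Pump with i = q+1: |xy^{q+1}z| = (q-k)+(q+1)k = q+qk = q(1+k), which is composite (both factors ≥ 2). So xy^{q+1}z = a^{q(1+k)} ∉ L.
This contradicts the pumping lemma, so L is not regular.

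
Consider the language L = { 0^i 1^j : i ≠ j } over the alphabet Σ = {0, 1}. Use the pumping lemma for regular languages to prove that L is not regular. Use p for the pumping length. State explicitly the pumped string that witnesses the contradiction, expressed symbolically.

Toward a contradiction, assume L is regular with pumping length p.
Choose w = 0^p 1^{p+p!}. Since p ≠ p+p!, w ∈ L; and |w| ≥ p.
Write w = xyz as guaranteed by the lemma, with |xy| ≤ p and |y| ≥ 1.
The first p characters of w are 0's, so xy (and hence y) consists only of 0's. Write y = 0^k, 1 ≤ k ≤ p.
Since 1 ≤ k ≤ p, k divides p!; set t = 1 + p!/k. Then xy^t z has p + (p!/k)·k = p + p! copies of 0. Now the 0-count equals the 1-count, so i ≠ j fails. So xy^t z = 0^{p+p!} 1^{p+p!} ∉ L.
This contradicts the pumping lemma, so L is not regular.

0^{p+p!} 1^{p+p!}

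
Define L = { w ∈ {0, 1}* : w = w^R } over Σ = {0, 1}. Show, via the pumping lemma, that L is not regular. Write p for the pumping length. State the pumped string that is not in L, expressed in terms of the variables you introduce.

Assume L is regular; let p be its pumping constant.
Take w = 0^p 1 0^p, a palindrome of length 2p+1 ≥ p.
The pumping lemma gives a decomposition w = xyz where |xy| ≤ p and |y| ≥ 1.
Since the first p symbols of w are all 0's and |xy| ≤ p, y lies entirely in the leading 0-block: y = 0^k for some k with 1 ≤ k ≤ p.
Pump with i = 2: xy^2z = 0^{p+k} 1 0^p. Its reverse is 0^p 1 0^{p+k}, which differs from xy^2z since k ≥ 1. So xy^2z is not a palindrome and xy^2z ∉ L.
This contradicts the pumping lemma, so L is not regular.

0^{p+k} 1 0^p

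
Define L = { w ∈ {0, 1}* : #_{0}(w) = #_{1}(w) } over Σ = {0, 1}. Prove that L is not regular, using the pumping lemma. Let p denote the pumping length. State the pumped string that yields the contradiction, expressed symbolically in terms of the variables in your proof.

0^{p+k} 1^p

Assume L is regular; let p be its pumping constant.
Choose w = 0^p 1^p ∈ L with |w| = 2p ≥ p.
The pumping lemma gives a decomposition w = xyz where |xy| ≤ p and |y| ≥ 1.
The first p characters of w are 0's, so xy (and hence y) consists only of 0's. Write y = 0^k, 1 ≤ k ≤ p.
Pump with i = 2: xy^2z = 0^{p+k} 1^p has p+k occurrences of 0 but only p of 1. Since k ≥ 1 the counts differ, so xy^2z ∉ L.
Contradiction. Therefore L is not regular.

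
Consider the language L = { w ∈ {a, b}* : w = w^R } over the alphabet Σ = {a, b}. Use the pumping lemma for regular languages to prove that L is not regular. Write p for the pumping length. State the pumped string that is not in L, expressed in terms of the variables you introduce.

Toward a contradiction, assume L is regular with pumping length p.
Take w = a^p b a^p, a palindrome of length 2p+1 ≥ p.
By the pumping lemma, w = xyz with |xy| ≤ p and |y| > 0.
Because |xy| ≤ p and w begins with p copies of a, we have y = a^k with 1 ≤ k ≤ p.
Pump with i = 2: xy^2z = a^{p+k} b a^p. Its reverse is a^p b a^{p+k}, which differs from xy^2z since k ≥ 1. So xy^2z is not a palindrome and xy^2z ∉ L.
This contradicts the pumping lemma, so L is not regular.

a^{p+k} b a^p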